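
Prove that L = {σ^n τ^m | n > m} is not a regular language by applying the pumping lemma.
Assume L is regular with pumping length p. Idea: pumping down the σ-block drops the σ-count to at most the τ-count.
Choose s = σ^(p+1) τ^p ∈ L (|s| = 2p+1 ≥ p). By the pumping lemma, s = xyz with |xy| ≤ p, |y| > 0, so y = σ^k with k ≥ 1. Take i = 0: xz = σ^(p+1−k) τ^p. Since k ≥ 1, p+1−k ≤ p, so the number of σ's is no longer strictly greater than the number of τ's, hence xz ∉ L.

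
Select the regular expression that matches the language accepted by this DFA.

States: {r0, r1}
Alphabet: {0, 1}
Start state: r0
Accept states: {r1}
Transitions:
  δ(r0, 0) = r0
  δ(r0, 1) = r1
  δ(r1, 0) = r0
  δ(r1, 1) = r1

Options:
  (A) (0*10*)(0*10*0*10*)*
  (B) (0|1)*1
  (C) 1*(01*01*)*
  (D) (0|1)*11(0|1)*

Check each option against the DFA on short strings; one disagreement eliminates an option:
  (A) (0*10*)(0*10*0*10*)*: on '10' the DFA goes r0 → r1 → r0 and rejects (r0 ∉ Accept), but the regex matches it → eliminate
  (B) (0|1)*1: agrees with the DFA on every string of length ≤ 6
  (C) 1*(01*01*)*: on ε the DFA stays in r0 and rejects (r0 ∉ Accept), but the regex matches it → eliminate
  (D) (0|1)*11(0|1)*: on '1' the DFA goes r0 → r1 and accepts (r1 ∈ Accept), but the regex does not match it → eliminate
Only (B) is consistent with the DFA.
(B) (0|1)*1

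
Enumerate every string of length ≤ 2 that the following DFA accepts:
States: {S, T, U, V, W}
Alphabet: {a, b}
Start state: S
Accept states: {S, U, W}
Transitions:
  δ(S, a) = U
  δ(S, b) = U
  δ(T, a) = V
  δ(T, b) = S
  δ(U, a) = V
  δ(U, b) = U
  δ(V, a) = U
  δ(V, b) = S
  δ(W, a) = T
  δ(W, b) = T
ε, a, b, ab, bb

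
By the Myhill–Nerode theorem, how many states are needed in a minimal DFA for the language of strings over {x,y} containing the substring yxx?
By Myhill–Nerode, count the distinguishable equivalence classes: 4 classes — one per longest suffix of the input that is a prefix of 'yxx' (lengths 0 through 2), plus an absorbing 'already seen yxx' class.
4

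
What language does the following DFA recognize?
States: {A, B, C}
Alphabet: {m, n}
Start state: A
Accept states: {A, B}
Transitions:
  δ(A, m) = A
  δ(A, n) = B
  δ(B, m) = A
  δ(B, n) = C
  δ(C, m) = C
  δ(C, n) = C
Testing a few strings:
  'm' → accept
  'mnm' → accept
  'nnnn' → reject
  'mnn' → reject
State roles: A=last symbol not n (ok); B=last symbol n (ok); C=saw nn (dead)
All strings over {m,n} with no two consecutive n's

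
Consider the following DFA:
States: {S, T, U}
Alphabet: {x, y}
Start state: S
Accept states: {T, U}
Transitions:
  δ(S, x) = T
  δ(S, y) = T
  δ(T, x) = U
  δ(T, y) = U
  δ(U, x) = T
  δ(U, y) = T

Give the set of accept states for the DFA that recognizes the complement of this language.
Complement accept states = All states \ Original accept states
= {S, T, U} \ {T, U}
{S}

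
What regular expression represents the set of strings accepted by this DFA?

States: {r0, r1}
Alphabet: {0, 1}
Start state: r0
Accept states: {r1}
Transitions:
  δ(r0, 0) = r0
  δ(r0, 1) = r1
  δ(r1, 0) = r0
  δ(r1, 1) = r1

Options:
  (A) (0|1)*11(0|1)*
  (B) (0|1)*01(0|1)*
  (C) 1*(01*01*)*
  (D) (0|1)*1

Check each option against the DFA on short strings; one disagreement eliminates an option:
  (A) (0|1)*11(0|1)*: on '1' the DFA goes r0 → r1 and accepts (r1 ∈ Accept), but the regex does not match it → eliminate
  (B) (0|1)*01(0|1)*: on '1' the DFA goes r0 → r1 and accepts (r1 ∈ Accept), but the regex does not match it → eliminate
  (C) 1*(01*01*)*: on ε the DFA stays in r0 and rejects (r0 ∉ Accept), but the regex matches it → eliminate
  (D) (0|1)*1: agrees with the DFA on every string of length ≤ 6
Only (D) is consistent with the DFA.
(D) (0|1)*1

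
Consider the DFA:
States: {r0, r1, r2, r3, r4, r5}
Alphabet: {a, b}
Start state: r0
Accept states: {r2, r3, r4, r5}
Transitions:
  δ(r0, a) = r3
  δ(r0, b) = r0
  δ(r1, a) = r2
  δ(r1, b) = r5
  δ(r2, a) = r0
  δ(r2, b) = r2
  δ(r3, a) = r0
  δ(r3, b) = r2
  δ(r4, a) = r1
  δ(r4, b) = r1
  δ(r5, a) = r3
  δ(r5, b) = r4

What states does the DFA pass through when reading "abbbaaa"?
read 'a': r0 → r3
  read 'b': r3 → r2
  read 'b': r2 → r2
  read 'b': r2 → r2
  read 'a': r2 → r0
  read 'a': r0 → r3
  read 'a': r3 → r0
r0 -> r3 -> r2 -> r2 -> r2 -> r0 -> r3 -> r0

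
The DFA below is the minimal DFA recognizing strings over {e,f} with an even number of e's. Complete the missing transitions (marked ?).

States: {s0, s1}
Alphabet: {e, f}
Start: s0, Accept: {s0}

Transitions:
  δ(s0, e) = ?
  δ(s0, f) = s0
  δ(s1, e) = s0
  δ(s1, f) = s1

From the language and accept set, identify what each state tracks — s0: even number of e's so far; s1: odd number of e's so far.
Each missing δ(q, a) is the state matching the new tracked value after reading a.
δ(s0, e) = s1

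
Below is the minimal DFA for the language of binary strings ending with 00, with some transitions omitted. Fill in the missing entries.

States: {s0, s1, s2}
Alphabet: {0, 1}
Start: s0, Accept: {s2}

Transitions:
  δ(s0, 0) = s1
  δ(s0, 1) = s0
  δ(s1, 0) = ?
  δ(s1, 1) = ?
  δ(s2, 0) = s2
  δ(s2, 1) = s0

From the language and accept set, identify what each state tracks — s0: last symbol not 0; s1: one trailing 0; s2: two trailing 0's.
Each missing δ(q, a) is the state matching the new tracked value after reading a.
δ(s1, 0) = s2; δ(s1, 1) = s0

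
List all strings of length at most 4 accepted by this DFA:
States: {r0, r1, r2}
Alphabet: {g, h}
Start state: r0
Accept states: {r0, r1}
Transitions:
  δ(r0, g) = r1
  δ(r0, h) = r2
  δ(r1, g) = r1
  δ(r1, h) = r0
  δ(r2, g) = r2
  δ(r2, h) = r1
ε, g, gg, gh, hh, ggg, ggh, ghg, hgh, hhg, hhh, gggg, gggh, gghg, ghgg, ghgh, ghhh, hggh, hghg, hghh, hhgg, hhgh, hhhg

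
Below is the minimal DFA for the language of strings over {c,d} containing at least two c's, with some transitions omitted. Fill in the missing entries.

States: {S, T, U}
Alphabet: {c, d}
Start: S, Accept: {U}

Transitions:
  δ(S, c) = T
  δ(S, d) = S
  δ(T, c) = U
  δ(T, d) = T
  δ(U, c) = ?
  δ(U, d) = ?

From the language and accept set, identify what each state tracks — S: zero c's seen; T: one c seen; U: ≥ two c's seen.
Each missing δ(q, a) is the state matching the new tracked value after reading a.
δ(U, c) = U; δ(U, d) = U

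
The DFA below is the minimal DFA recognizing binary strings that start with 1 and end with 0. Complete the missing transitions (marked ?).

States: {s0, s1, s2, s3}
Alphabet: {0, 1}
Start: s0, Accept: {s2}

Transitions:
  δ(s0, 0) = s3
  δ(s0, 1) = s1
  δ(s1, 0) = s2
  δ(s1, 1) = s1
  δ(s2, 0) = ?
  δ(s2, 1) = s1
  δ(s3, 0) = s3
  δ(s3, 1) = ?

From the language and accept set, identify what each state tracks — s0: no input read; s1: started with 1, last symbol 1; s2: started with 1, last symbol 0; s3: started with 0 (dead).
Each missing δ(q, a) is the state matching the new tracked value after reading a.
δ(s2, 0) = s2; δ(s3, 1) = s3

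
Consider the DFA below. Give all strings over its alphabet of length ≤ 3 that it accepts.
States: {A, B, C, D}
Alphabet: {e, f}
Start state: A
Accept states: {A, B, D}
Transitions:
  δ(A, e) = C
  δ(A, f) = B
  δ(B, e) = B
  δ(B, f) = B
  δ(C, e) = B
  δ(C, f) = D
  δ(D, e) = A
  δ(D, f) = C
ε, f, ee, ef, fe, ff, eee, eef, efe, fee, fef, ffe, fff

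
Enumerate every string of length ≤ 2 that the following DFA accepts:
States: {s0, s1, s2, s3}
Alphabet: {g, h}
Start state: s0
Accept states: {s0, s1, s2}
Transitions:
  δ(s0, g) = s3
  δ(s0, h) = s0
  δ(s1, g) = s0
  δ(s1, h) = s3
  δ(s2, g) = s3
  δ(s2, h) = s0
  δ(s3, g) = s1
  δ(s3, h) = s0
ε, h, gg, gh, hh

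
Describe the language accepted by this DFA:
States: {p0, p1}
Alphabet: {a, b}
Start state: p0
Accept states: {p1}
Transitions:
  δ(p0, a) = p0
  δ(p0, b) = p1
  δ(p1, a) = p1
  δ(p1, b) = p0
Testing a few strings:
  'a' → reject
  'ab' → accept
  'ba' → accept
  'aa' → reject
State roles: p0=even number of b's so far; p1=odd number of b's so far
All strings over {a,b} with an odd number of b's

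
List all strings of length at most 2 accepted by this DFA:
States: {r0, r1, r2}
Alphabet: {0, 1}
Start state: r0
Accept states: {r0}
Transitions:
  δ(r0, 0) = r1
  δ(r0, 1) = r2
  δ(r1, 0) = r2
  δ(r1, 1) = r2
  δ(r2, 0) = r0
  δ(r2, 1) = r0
ε, 10, 11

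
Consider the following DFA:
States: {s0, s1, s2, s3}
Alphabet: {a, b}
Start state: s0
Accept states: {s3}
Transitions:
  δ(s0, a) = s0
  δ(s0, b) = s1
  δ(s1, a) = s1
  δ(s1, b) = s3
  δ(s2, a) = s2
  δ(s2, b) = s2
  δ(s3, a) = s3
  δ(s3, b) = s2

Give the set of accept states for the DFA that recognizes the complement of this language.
Complement accept states = All states \ Original accept states
= {s0, s1, s2, s3} \ {s3}
{s0, s1, s2}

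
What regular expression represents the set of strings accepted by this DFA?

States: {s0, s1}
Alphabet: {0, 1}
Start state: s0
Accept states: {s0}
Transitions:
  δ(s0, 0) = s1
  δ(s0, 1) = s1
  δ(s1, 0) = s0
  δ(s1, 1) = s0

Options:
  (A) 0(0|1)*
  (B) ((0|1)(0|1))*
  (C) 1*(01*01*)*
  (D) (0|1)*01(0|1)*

Check each option against the DFA on short strings; one disagreement eliminates an option:
  (A) 0(0|1)*: on ε the DFA stays in s0 and accepts (s0 ∈ Accept), but the regex does not match it → eliminate
  (B) ((0|1)(0|1))*: agrees with the DFA on every string of length ≤ 6
  (C) 1*(01*01*)*: on '1' the DFA goes s0 → s1 and rejects (s1 ∉ Accept), but the regex matches it → eliminate
  (D) (0|1)*01(0|1)*: on ε the DFA stays in s0 and accepts (s0 ∈ Accept), but the regex does not match it → eliminate
Only (B) is consistent with the DFA.
(B) ((0|1)(0|1))*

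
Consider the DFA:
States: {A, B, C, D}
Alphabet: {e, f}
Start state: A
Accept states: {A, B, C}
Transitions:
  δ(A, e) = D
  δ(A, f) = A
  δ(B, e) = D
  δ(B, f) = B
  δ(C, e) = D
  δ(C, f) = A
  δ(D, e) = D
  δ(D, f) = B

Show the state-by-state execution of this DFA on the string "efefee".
read 'e': A → D
  read 'f': D → B
  read 'e': B → D
  read 'f': D → B
  read 'e': B → D
  read 'e': D → D
A -> D -> B -> D -> B -> D -> D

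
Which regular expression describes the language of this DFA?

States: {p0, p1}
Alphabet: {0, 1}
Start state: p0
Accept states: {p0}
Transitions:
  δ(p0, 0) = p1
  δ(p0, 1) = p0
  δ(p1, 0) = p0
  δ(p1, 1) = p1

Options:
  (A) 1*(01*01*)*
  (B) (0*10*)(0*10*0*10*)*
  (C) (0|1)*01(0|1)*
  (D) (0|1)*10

Check each option against the DFA on short strings; one disagreement eliminates an option:
  (A) 1*(01*01*)*: agrees with the DFA on every string of length ≤ 6
  (B) (0*10*)(0*10*0*10*)*: on ε the DFA stays in p0 and accepts (p0 ∈ Accept), but the regex does not match it → eliminate
  (C) (0|1)*01(0|1)*: on ε the DFA stays in p0 and accepts (p0 ∈ Accept), but the regex does not match it → eliminate
  (D) (0|1)*10: on ε the DFA stays in p0 and accepts (p0 ∈ Accept), but the regex does not match it → eliminate
Only (A) is consistent with the DFA.
(A) 1*(01*01*)*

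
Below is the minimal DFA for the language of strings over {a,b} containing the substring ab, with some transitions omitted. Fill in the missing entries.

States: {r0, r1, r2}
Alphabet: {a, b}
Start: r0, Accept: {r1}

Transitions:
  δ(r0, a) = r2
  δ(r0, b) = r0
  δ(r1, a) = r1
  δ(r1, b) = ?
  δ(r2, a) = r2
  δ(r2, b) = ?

From the language and accept set, identify what each state tracks — r0: no a seen yet; r1: substring ab seen; r2: seen a a, waiting for b.
Each missing δ(q, a) is the state matching the new tracked value after reading a.
δ(r1, b) = r1; δ(r2, b) = r1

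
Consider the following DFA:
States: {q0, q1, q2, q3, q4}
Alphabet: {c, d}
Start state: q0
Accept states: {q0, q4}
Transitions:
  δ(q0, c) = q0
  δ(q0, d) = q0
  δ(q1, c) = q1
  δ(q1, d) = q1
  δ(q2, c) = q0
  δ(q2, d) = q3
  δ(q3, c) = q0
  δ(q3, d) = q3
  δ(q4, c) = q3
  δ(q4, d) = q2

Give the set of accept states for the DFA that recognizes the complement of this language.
Complement accept states = All states \ Original accept states
= {q0, q1, q2, q3, q4} \ {q0, q4}
{q1, q2, q3}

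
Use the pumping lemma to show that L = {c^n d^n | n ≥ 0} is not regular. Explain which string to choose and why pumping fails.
Assume L is regular with pumping length p. Idea: pumping the c-block changes the count balance.
Choose s = c^p d^p (length 2p ≥ p). By the pumping lemma, s = xyz with |xy| ≤ p, |y| > 0. So y = c^k for some k > 0 (since xy is entirely within the c's). Pumping gives xy²z = c^(p+k) d^p, which is not in L since p+k ≠ p.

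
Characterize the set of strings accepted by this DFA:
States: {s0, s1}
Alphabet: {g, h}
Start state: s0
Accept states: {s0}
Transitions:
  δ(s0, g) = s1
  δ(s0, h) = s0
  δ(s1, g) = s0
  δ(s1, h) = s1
Testing a few strings:
  'ggh' → accept
  'g' → reject
  'h' → accept
  'hh' → accept
State roles: s0=even number of g's so far; s1=odd number of g's so far
All strings over {g,h} with an even number of g's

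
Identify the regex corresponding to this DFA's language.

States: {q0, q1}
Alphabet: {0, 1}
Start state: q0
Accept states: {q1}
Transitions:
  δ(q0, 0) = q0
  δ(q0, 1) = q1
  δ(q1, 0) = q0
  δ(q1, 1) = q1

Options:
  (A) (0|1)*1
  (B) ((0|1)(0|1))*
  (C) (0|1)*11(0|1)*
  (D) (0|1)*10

Check each option against the DFA on short strings; one disagreement eliminates an option:
  (A) (0|1)*1: agrees with the DFA on every string of length ≤ 6
  (B) ((0|1)(0|1))*: on ε the DFA stays in q0 and rejects (q0 ∉ Accept), but the regex matches it → eliminate
  (C) (0|1)*11(0|1)*: on '1' the DFA goes q0 → q1 and accepts (q1 ∈ Accept), but the regex does not match it → eliminate
  (D) (0|1)*10: on '1' the DFA goes q0 → q1 and accepts (q1 ∈ Accept), but the regex does not match it → eliminate
Only (A) is consistent with the DFA.
(A) (0|1)*1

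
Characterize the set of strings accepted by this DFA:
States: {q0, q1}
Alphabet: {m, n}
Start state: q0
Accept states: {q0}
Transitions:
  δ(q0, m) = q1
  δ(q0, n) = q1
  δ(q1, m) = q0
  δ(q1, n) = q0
Testing a few strings:
  'mnm' → reject
  'nn' → accept
  'mn' → accept
  'n' → reject
State roles: q0=even length so far; q1=odd length so far
All strings over {m,n} of even length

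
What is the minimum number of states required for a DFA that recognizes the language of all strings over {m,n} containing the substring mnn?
By Myhill–Nerode, count the distinguishable equivalence classes: 4 classes — one per longest suffix of the input that is a prefix of 'mnn' (lengths 0 through 2), plus an absorbing 'already seen mnn' class.
4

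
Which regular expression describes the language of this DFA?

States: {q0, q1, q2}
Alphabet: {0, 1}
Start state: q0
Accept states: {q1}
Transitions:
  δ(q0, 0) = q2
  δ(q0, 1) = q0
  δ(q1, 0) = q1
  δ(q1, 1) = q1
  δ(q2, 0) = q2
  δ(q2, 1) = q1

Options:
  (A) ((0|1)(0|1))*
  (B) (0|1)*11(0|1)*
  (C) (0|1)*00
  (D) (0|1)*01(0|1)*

Check each option against the DFA on short strings; one disagreement eliminates an option:
  (A) ((0|1)(0|1))*: on ε the DFA stays in q0 and rejects (q0 ∉ Accept), but the regex matches it → eliminate
  (B) (0|1)*11(0|1)*: on '01' the DFA goes q0 → q2 → q1 and accepts (q1 ∈ Accept), but the regex does not match it → eliminate
  (C) (0|1)*00: on '00' the DFA goes q0 → q2 → q2 and rejects (q2 ∉ Accept), but the regex matches it → eliminate
  (D) (0|1)*01(0|1)*: agrees with the DFA on every string of length ≤ 6
Only (D) is consistent with the DFA.
(D) (0|1)*01(0|1)*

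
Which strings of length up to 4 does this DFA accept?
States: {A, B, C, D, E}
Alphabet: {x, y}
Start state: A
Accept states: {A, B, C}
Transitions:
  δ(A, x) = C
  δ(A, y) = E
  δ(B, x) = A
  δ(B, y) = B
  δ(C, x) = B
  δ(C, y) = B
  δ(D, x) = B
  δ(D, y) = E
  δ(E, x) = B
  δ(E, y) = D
ε, x, xx, xy, yx, xxx, xxy, xyx, xyy, yxx, yxy, yyx, xxxx, xxyx, xxyy, xyxx, xyyx, xyyy, yxxx, yxyx, yxyy, yyxx, yyxy, yyyx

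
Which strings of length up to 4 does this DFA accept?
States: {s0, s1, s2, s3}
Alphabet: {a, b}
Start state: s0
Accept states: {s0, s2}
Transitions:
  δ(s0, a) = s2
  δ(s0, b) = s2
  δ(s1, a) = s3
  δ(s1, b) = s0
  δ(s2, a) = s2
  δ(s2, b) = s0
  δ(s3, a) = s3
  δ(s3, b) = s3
ε, a, b, aa, ab, ba, bb, aaa, aab, aba, abb, baa, bab, bba, bbb, aaaa, aaab, aaba, aabb, abaa, abab, abba, abbb, baaa, baab, baba, babb, bbaa, bbab, bbba, bbbb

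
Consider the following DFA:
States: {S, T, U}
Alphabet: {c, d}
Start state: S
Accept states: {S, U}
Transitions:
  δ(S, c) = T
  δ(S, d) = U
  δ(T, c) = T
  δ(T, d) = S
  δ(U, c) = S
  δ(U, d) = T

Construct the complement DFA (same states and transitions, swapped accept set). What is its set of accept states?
Complement accept states = All states \ Original accept states
= {S, T, U} \ {S, U}
{T}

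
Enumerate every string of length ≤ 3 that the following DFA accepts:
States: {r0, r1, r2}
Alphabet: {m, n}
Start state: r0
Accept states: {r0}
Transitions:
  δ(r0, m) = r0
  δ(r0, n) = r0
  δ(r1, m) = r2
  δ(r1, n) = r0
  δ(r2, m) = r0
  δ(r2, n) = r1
ε, m, n, mm, mn, nm, nn, mmm, mmn, mnm, mnn, nmm, nmn, nnm, nnn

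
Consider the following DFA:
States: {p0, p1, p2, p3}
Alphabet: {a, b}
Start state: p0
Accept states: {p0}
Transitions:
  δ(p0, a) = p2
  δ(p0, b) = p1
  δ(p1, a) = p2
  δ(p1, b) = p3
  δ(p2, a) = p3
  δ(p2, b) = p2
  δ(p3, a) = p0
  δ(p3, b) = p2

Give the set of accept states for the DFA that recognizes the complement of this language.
Complement accept states = All states \ Original accept states
= {p0, p1, p2, p3} \ {p0}
{p1, p2, p3}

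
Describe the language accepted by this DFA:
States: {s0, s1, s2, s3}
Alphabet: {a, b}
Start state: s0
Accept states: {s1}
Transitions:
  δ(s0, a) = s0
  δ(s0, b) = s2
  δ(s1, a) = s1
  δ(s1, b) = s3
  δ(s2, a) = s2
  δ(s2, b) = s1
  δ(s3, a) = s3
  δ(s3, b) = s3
Testing a few strings:
  'ab' → reject
  'bbab' → reject
  'bba' → accept
  'a' → reject
State roles: s0=zero b's; s1=two b's; s2=one b; s3=≥ three b's (dead)
All strings over {a,b} containing exactly two b's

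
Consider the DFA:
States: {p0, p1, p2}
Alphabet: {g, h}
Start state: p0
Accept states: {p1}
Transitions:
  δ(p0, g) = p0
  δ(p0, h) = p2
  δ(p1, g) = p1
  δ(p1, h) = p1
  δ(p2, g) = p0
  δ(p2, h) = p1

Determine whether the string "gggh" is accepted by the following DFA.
Processing string "gggh":
  p0 --g--> p0
  p0 --g--> p0
  p0 --g--> p0
  p0 --h--> p2
Final state: p2
Accept states: {p1}
No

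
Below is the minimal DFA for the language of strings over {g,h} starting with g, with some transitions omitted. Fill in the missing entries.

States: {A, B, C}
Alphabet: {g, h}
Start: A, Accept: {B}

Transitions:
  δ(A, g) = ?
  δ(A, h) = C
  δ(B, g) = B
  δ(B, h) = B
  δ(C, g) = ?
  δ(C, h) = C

From the language and accept set, identify what each state tracks — A: no input read; B: started with g; C: started with h (dead).
Each missing δ(q, a) is the state matching the new tracked value after reading a.
δ(A, g) = B; δ(C, g) = C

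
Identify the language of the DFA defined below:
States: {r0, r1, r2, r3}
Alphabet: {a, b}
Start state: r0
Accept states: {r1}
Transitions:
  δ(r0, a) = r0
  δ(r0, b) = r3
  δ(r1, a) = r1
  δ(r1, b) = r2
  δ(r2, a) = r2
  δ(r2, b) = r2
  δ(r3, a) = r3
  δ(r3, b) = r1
Testing a few strings:
  'baba' → accept
  'ba' → reject
  'bbab' → reject
  'aa' → reject
State roles: r0=zero b's; r1=two b's; r2=≥ three b's (dead); r3=one b
All strings over {a,b} containing exactly two b's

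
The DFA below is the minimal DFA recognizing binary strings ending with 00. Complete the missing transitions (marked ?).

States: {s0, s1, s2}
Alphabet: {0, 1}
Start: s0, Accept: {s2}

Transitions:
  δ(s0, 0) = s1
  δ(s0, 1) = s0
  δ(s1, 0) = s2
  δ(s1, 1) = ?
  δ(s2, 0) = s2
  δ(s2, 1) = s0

From the language and accept set, identify what each state tracks — s0: last symbol not 0; s1: one trailing 0; s2: two trailing 0's.
Each missing δ(q, a) is the state matching the new tracked value after reading a.
δ(s1, 1) = s0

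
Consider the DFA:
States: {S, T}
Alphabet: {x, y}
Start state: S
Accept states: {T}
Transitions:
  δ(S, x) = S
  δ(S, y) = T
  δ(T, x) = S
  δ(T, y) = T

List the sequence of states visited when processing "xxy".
read 'x': S → S
  read 'x': S → S
  read 'y': S → T
S -> S -> S -> T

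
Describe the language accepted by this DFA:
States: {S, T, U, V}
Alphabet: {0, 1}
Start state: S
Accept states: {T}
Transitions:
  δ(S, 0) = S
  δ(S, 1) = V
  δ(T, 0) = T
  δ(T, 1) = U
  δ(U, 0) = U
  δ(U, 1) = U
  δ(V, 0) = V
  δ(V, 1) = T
Testing a few strings:
  '1' → reject
  '0' → reject
  '00' → reject
  '10' → reject
State roles: S=zero 1's; T=two 1's; U=≥ three 1's (dead); V=one 1
All binary strings containing exactly two 1's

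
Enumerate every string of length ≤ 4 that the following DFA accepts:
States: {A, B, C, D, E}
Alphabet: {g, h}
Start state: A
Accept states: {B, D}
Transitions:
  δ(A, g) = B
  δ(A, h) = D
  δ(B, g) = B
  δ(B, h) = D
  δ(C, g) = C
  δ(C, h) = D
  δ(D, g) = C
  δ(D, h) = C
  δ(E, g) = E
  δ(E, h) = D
g, h, gg, gh, ggg, ggh, hgh, hhh, gggg, gggh, ghgh, ghhh, hggh, hhgh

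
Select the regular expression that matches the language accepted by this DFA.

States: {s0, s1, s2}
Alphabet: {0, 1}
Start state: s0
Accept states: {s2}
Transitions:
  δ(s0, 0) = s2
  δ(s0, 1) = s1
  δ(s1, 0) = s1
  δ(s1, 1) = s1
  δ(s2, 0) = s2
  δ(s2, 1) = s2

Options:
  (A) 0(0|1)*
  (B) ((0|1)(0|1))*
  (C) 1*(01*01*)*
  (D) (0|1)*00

Check each option against the DFA on short strings; one disagreement eliminates an option:
  (A) 0(0|1)*: agrees with the DFA on every string of length ≤ 6
  (B) ((0|1)(0|1))*: on ε the DFA stays in s0 and rejects (s0 ∉ Accept), but the regex matches it → eliminate
  (C) 1*(01*01*)*: on ε the DFA stays in s0 and rejects (s0 ∉ Accept), but the regex matches it → eliminate
  (D) (0|1)*00: on '0' the DFA goes s0 → s2 and accepts (s2 ∈ Accept), but the regex does not match it → eliminate
Only (A) is consistent with the DFA.
(A) 0(0|1)*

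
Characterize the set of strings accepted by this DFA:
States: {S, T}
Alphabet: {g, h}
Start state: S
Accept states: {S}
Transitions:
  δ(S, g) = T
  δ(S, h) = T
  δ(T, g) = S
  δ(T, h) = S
Testing a few strings:
  'hh' → accept
  'hhh' → reject
  'h' → reject
  'hgg' → reject
State roles: S=even length so far; T=odd length so far
All strings over {g,h} of even length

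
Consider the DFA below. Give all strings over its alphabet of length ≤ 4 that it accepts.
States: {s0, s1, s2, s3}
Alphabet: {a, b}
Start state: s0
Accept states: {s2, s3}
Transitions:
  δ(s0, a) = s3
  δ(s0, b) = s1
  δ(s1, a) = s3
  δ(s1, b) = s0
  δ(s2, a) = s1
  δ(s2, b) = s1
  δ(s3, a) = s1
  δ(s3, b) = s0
a, ba, aaa, aba, bba, aaba, abba, baaa, baba, bbba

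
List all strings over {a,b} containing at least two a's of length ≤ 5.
aa, aaa, aab, aba, baa, aaaa, aaab, aaba, aabb, abaa, abab, abba, baaa, baab, baba, bbaa, aaaaa, aaaab, aaaba, aaabb, aabaa, aabab, aabba, aabbb, abaaa, abaab, ababa, ababb, abbaa, abbab, abbba, baaaa, baaab, baaba, baabb, babaa, babab, babba, bbaaa, bbaab, bbaba, bbbaa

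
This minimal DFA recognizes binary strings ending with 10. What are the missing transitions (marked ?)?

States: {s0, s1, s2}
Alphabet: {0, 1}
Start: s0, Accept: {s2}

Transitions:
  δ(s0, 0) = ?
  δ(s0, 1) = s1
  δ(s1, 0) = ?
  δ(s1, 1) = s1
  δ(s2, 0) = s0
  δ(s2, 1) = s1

From the language and accept set, identify what each state tracks — s0: no suffix match; s1: one trailing 1; s2: suffix is 10.
Each missing δ(q, a) is the state matching the new tracked value after reading a.
δ(s0, 0) = s0; δ(s1, 0) = s2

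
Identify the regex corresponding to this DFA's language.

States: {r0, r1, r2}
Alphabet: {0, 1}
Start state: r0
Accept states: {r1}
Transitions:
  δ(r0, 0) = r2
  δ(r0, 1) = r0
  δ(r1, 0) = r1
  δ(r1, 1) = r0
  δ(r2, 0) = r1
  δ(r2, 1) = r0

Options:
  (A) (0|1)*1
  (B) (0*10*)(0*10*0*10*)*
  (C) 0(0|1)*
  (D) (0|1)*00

Check each option against the DFA on short strings; one disagreement eliminates an option:
  (A) (0|1)*1: on '1' the DFA goes r0 → r0 and rejects (r0 ∉ Accept), but the regex matches it → eliminate
  (B) (0*10*)(0*10*0*10*)*: on '1' the DFA goes r0 → r0 and rejects (r0 ∉ Accept), but the regex matches it → eliminate
  (C) 0(0|1)*: on '0' the DFA goes r0 → r2 and rejects (r2 ∉ Accept), but the regex matches it → eliminate
  (D) (0|1)*00: agrees with the DFA on every string of length ≤ 6
Only (D) is consistent with the DFA.
(D) (0|1)*00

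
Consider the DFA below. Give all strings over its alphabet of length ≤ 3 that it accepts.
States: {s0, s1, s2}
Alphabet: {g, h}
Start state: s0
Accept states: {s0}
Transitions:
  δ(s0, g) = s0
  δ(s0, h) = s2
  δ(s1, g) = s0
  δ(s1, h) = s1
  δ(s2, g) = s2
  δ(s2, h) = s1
ε, g, gg, ggg, hhg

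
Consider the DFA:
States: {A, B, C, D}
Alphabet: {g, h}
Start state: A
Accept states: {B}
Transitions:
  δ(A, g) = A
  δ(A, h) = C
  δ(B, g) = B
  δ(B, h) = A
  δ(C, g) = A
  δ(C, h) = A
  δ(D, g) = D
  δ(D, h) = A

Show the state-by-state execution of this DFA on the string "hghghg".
read 'h': A → C
  read 'g': C → A
  read 'h': A → C
  read 'g': C → A
  read 'h': A → C
  read 'g': C → A
A -> C -> A -> C -> A -> C -> A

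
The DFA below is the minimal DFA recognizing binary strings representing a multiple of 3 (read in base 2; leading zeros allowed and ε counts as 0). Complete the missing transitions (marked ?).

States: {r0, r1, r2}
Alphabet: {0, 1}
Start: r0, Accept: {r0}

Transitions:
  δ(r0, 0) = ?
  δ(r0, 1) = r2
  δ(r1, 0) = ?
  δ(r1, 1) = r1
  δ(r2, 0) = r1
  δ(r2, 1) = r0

From the language and accept set, identify what each state tracks — r0: value ≡ 0 (mod 3); r1: value ≡ 2 (mod 3); r2: value ≡ 1 (mod 3).
Each missing δ(q, a) is the state matching the new tracked value after reading a.
δ(r0, 0) = r0; δ(r1, 0) = r2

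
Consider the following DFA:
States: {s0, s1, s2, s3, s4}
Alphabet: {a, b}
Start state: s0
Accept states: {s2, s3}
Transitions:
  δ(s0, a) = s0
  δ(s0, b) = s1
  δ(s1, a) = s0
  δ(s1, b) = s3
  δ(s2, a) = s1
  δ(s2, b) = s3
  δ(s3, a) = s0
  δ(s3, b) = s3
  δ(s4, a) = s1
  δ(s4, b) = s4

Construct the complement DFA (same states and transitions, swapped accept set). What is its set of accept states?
Complement accept states = All states \ Original accept states
= {s0, s1, s2, s3, s4} \ {s2, s3}
{s0, s1, s4}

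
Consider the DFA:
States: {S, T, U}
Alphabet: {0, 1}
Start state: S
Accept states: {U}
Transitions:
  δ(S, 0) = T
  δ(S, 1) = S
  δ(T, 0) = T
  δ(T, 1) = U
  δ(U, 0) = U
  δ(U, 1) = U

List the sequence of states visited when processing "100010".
read '1': S → S
  read '0': S → T
  read '0': T → T
  read '0': T → T
  read '1': T → U
  read '0': U → U
S -> S -> T -> T -> T -> U -> U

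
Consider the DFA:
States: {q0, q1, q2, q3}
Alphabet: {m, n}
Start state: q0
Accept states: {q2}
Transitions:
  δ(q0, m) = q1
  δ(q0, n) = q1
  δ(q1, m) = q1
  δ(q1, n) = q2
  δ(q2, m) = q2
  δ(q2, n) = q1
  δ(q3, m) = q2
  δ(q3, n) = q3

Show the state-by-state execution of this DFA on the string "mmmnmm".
read 'm': q0 → q1
  read 'm': q1 → q1
  read 'm': q1 → q1
  read 'n': q1 → q2
  read 'm': q2 → q2
  read 'm': q2 → q2
q0 -> q1 -> q1 -> q1 -> q2 -> q2 -> q2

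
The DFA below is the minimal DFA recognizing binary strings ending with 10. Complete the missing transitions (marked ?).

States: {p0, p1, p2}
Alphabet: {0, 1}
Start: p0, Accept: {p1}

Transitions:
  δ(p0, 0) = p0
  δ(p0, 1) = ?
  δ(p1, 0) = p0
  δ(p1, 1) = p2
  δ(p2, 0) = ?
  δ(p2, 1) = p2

From the language and accept set, identify what each state tracks — p0: no suffix match; p1: suffix is 10; p2: one trailing 1.
Each missing δ(q, a) is the state matching the new tracked value after reading a.
δ(p0, 1) = p2; δ(p2, 0) = p1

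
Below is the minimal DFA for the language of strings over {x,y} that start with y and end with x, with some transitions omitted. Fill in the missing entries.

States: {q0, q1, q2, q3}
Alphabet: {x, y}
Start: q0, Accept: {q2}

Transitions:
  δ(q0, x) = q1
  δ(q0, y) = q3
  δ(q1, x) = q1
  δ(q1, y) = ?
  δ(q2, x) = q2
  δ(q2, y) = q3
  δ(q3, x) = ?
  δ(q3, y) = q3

From the language and accept set, identify what each state tracks — q0: no input read; q1: started with x (dead); q2: started with y, last symbol x; q3: started with y, last symbol y.
Each missing δ(q, a) is the state matching the new tracked value after reading a.
δ(q1, y) = q1; δ(q3, x) = q2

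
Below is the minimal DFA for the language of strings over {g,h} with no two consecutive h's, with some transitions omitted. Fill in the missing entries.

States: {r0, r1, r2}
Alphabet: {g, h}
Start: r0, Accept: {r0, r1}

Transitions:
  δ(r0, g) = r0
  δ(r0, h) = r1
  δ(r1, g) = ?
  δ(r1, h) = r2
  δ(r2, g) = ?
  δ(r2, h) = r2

From the language and accept set, identify what each state tracks — r0: last symbol not h (ok); r1: last symbol h (ok); r2: saw hh (dead).
Each missing δ(q, a) is the state matching the new tracked value after reading a.
δ(r1, g) = r0; δ(r2, g) = r2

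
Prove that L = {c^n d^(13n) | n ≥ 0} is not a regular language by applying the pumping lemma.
Assume L is regular with pumping length p. Idea: pumping the c-block breaks the 1:13 ratio.
Choose s = c^p d^(13p) (length 14p ≥ p). By the pumping lemma, s = xyz with |xy| ≤ p, |y| > 0, so y = c^k with k ≥ 1. Then xy²z = c^(p+k) d^(13p). For this to be in L we would need 13p = 13(p+k), i.e. 13k = 0, contradicting k ≥ 1. So xy²z ∉ L.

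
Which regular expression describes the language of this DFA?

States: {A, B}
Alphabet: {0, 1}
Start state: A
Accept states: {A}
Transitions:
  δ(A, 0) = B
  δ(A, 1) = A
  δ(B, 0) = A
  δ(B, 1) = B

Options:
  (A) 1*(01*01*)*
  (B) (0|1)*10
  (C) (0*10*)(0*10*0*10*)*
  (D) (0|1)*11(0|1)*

Check each option against the DFA on short strings; one disagreement eliminates an option:
  (A) 1*(01*01*)*: agrees with the DFA on every string of length ≤ 6
  (B) (0|1)*10: on ε the DFA stays in A and accepts (A ∈ Accept), but the regex does not match it → eliminate
  (C) (0*10*)(0*10*0*10*)*: on ε the DFA stays in A and accepts (A ∈ Accept), but the regex does not match it → eliminate
  (D) (0|1)*11(0|1)*: on ε the DFA stays in A and accepts (A ∈ Accept), but the regex does not match it → eliminate
Only (A) is consistent with the DFA.
(A) 1*(01*01*)*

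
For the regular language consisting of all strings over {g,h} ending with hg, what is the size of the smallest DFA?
By Myhill–Nerode, count the distinguishable equivalence classes: three classes — suffix matches ε, h, or hg.
3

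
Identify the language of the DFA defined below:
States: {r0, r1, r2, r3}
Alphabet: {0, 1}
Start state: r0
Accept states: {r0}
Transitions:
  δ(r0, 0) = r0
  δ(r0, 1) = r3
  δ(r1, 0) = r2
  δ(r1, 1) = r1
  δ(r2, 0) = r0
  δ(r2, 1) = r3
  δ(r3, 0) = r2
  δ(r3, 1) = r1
Testing a few strings:
  '0111' → reject
  '101' → reject
  '0' → accept
  '00' → accept
State roles: r0=value ≡ 0 (mod 4); r1=value ≡ 3 (mod 4); r2=value ≡ 2 (mod 4); r3=value ≡ 1 (mod 4)
All binary strings representing a multiple of 4 (read in base 2; leading zeros allowed and ε counts as 0)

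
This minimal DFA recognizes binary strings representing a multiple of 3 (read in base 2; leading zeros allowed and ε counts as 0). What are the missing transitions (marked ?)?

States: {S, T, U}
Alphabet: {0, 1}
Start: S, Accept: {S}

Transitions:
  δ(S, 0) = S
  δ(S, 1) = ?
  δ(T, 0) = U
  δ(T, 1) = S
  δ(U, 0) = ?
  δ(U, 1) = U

From the language and accept set, identify what each state tracks — S: value ≡ 0 (mod 3); T: value ≡ 1 (mod 3); U: value ≡ 2 (mod 3).
Each missing δ(q, a) is the state matching the new tracked value after reading a.
δ(S, 1) = T; δ(U, 0) = T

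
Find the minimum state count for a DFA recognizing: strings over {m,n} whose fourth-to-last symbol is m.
By Myhill–Nerode, count the distinguishable equivalence classes: 2^4 = 16 classes — the DFA must remember the last 4 symbols read; every pair of distinct length-4 suffixes is distinguishable by some continuation.
16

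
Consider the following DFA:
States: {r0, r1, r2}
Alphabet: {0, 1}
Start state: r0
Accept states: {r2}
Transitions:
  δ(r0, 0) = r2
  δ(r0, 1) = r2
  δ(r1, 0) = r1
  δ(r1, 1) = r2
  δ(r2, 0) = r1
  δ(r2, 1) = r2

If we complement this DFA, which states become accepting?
Complement accept states = All states \ Original accept states
= {r0, r1, r2} \ {r2}
{r0, r1}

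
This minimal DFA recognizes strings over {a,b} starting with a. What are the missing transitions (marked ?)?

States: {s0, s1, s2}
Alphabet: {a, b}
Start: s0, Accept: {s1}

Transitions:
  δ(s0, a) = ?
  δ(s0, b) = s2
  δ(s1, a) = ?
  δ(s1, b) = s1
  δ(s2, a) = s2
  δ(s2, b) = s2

From the language and accept set, identify what each state tracks — s0: no input read; s1: started with a; s2: started with b (dead).
Each missing δ(q, a) is the state matching the new tracked value after reading a.
δ(s0, a) = s1; δ(s1, a) = s1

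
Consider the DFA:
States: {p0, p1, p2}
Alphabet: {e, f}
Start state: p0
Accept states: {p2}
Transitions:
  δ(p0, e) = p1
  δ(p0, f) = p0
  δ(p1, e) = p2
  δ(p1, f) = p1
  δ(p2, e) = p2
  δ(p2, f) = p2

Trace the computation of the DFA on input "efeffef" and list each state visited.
read 'e': p0 → p1
  read 'f': p1 → p1
  read 'e': p1 → p2
  read 'f': p2 → p2
  read 'f': p2 → p2
  read 'e': p2 → p2
  read 'f': p2 → p2
p0 -> p1 -> p1 -> p2 -> p2 -> p2 -> p2 -> p2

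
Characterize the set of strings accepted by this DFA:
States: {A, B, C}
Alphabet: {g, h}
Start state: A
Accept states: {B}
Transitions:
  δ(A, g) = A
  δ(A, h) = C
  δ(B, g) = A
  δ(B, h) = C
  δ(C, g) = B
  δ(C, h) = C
Testing a few strings:
  'g' → reject
  'hghh' → reject
  'gggg' → reject
  'gh' → reject
State roles: A=no suffix match; B=suffix is hg; C=one trailing h
All strings over {g,h} ending with hg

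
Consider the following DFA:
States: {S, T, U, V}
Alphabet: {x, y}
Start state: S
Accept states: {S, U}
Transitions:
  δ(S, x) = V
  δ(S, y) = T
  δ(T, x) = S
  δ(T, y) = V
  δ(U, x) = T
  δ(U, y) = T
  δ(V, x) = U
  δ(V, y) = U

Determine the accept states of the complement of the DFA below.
Complement accept states = All states \ Original accept states
= {S, T, U, V} \ {S, U}
{T, V}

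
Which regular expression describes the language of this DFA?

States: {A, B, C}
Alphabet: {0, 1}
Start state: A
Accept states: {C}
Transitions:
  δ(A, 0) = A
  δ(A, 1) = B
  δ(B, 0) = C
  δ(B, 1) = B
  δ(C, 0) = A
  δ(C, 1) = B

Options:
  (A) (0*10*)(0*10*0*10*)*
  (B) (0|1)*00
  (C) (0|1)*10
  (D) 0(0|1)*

Check each option against the DFA on short strings; one disagreement eliminates an option:
  (A) (0*10*)(0*10*0*10*)*: on '1' the DFA goes A → B and rejects (B ∉ Accept), but the regex matches it → eliminate
  (B) (0|1)*00: on '00' the DFA goes A → A → A and rejects (A ∉ Accept), but the regex matches it → eliminate
  (C) (0|1)*10: agrees with the DFA on every string of length ≤ 6
  (D) 0(0|1)*: on '0' the DFA goes A → A and rejects (A ∉ Accept), but the regex matches it → eliminate
Only (C) is consistent with the DFA.
(C) (0|1)*10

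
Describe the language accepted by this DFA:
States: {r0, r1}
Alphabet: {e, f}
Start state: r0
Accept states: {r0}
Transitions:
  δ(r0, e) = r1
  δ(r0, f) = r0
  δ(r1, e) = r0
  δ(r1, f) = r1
Testing a few strings:
  'efe' → accept
  'fef' → reject
  'fe' → reject
  'ff' → accept
State roles: r0=even number of e's so far; r1=odd number of e's so far
All strings over {e,f} with an even number of e's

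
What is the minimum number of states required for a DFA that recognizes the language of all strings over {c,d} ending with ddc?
By Myhill–Nerode, count the distinguishable equivalence classes: 4 classes — one per longest suffix of the input that is a prefix of 'ddc' (lengths 0 through 3); only the length-3 class is accepting.
4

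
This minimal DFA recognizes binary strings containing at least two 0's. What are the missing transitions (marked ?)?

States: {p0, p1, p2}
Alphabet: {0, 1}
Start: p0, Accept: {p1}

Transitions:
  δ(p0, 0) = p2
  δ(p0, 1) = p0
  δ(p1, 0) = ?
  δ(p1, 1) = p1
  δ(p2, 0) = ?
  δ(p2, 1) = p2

From the language and accept set, identify what each state tracks — p0: zero 0's seen; p1: ≥ two 0's seen; p2: one 0 seen.
Each missing δ(q, a) is the state matching the new tracked value after reading a.
δ(p1, 0) = p1; δ(p2, 0) = p1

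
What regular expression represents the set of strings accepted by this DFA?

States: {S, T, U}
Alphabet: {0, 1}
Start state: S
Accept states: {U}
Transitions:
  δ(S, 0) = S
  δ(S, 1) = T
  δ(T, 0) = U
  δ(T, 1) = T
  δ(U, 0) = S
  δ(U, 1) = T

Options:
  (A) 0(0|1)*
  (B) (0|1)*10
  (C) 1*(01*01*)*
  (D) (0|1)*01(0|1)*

Check each option against the DFA on short strings; one disagreement eliminates an option:
  (A) 0(0|1)*: on '0' the DFA goes S → S and rejects (S ∉ Accept), but the regex matches it → eliminate
  (B) (0|1)*10: agrees with the DFA on every string of length ≤ 6
  (C) 1*(01*01*)*: on ε the DFA stays in S and rejects (S ∉ Accept), but the regex matches it → eliminate
  (D) (0|1)*01(0|1)*: on '01' the DFA goes S → S → T and rejects (T ∉ Accept), but the regex matches it → eliminate
Only (B) is consistent with the DFA.
(B) (0|1)*10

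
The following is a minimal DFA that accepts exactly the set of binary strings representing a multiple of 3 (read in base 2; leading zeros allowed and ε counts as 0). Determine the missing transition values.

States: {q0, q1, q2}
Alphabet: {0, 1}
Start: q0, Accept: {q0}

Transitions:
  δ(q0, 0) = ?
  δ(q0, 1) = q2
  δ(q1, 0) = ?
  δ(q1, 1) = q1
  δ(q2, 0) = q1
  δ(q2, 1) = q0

From the language and accept set, identify what each state tracks — q0: value ≡ 0 (mod 3); q1: value ≡ 2 (mod 3); q2: value ≡ 1 (mod 3).
Each missing δ(q, a) is the state matching the new tracked value after reading a.
δ(q0, 0) = q0; δ(q1, 0) = q2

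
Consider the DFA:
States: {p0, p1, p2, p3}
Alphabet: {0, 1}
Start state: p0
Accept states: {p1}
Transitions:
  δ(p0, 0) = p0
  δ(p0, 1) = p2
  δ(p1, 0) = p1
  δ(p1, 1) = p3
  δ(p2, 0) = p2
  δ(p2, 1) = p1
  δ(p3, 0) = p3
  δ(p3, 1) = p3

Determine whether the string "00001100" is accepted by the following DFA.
Processing string "00001100":
  p0 --0--> p0
  p0 --0--> p0
  p0 --0--> p0
  p0 --0--> p0
  p0 --1--> p2
  p2 --1--> p1
  p1 --0--> p1
  p1 --0--> p1
Final state: p1
Accept states: {p1}
Yes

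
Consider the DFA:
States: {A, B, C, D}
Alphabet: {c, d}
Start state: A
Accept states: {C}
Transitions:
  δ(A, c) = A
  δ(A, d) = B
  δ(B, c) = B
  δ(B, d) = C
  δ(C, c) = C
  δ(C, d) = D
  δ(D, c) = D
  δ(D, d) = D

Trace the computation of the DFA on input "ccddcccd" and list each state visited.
read 'c': A → A
  read 'c': A → A
  read 'd': A → B
  read 'd': B → C
  read 'c': C → C
  read 'c': C → C
  read 'c': C → C
  read 'd': C → D
A -> A -> A -> B -> C -> C -> C -> C -> D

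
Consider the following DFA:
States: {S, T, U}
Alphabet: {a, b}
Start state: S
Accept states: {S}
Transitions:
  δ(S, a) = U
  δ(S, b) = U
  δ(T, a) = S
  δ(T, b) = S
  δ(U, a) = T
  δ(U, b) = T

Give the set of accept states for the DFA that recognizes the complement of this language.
Complement accept states = All states \ Original accept states
= {S, T, U} \ {S}
{T, U}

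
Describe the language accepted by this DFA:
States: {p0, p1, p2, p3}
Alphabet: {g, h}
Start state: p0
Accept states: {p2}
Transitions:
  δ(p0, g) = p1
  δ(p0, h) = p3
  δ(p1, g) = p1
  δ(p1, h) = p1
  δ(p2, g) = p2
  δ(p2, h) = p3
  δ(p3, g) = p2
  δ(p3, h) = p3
Testing a few strings:
  'hg' → accept
  'g' → reject
  'gh' → reject
  'hgg' → accept
State roles: p0=no input read; p1=started with g (dead); p2=started with h, last symbol g; p3=started with h, last symbol h
All strings over {g,h} that start with h and end with g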